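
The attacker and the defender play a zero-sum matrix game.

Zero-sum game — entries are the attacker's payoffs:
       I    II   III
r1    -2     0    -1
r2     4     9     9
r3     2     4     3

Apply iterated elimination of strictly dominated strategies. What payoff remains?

4

Column III is strictly dominated by I for the defender (-2<-1, 4<9, 2<3); eliminate III.
Row r1 is strictly dominated by row r2 (4>-2, 9>0); eliminate r1.
Row r3 is strictly dominated by row r2 (4>2, 9>4); eliminate r3.
Column II is strictly dominated by I for the defender (4<9); eliminate II.
Only (r2, I) remains, with payoff 4.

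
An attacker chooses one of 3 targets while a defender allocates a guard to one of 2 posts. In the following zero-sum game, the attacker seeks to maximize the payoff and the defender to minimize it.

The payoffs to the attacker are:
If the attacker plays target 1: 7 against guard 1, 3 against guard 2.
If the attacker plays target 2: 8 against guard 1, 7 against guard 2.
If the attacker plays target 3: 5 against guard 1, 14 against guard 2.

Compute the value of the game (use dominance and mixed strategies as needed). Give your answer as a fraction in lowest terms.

Row target 1 is strictly dominated by row target 2, so the attacker never plays it.
The remaining 2×2 game on (target 2, target 3) × (guard 1, guard 2) has no saddle point. Let the attacker play target 2 with probability p; indifference gives 8p + 5(1−p) = 7p + 14(1−p), so p = 9/10.
Similarly the defender's optimal q on guard 1 is 7/10, and the value is 8·(7/10) + (7)·(3/10) = 77/10.

77/10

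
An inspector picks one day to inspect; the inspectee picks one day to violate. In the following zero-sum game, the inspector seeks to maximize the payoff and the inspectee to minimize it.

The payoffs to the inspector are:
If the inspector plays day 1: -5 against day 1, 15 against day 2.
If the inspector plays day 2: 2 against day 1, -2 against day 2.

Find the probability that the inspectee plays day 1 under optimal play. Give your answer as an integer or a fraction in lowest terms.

17/24

Row minima are -5 and -2, so the inspector's maximin is -2; column maxima are 2 and 15, so the inspectee's minimax is 2. These differ, so the equilibrium is in mixed strategies.
Let the inspectee play day 1 with probability q. The inspector is indifferent when −5q + 15(1−q) = 2q − 2(1−q), giving q = 17/24.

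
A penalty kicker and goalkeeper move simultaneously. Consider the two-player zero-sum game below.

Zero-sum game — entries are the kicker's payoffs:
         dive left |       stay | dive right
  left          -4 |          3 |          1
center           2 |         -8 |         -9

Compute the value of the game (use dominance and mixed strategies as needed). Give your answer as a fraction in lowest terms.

Column stay is strictly dominated by dive right for the goalkeeper (it gives the kicker more in every row).
The remaining 2×2 game on (left, center) × (dive left, dive right) has no saddle point. Let the kicker play left with probability p; indifference gives −4p + 2(1−p) = p − 9(1−p), so p = 11/16.
Similarly the goalkeeper's optimal q on dive left is 5/8, and the value is -4·(5/8) + (1)·(3/8) = -17/8.

-17/8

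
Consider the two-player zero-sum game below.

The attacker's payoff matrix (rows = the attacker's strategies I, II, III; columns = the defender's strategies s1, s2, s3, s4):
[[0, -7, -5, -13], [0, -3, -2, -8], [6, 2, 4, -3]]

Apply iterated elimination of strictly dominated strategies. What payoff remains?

Column s2 is strictly dominated by s4 for the defender (-13<-7, -8<-3, -3<2); eliminate s2.
Row II is strictly dominated by row III (6>0, 4>-2, -3>-8); eliminate II.
Column s3 is strictly dominated by s4 for the defender (-13<-5, -3<4); eliminate s3.
Row I is strictly dominated by row III (6>0, -3>-13); eliminate I.
Column s1 is strictly dominated by s4 for the defender (-3<6); eliminate s1.
Only (III, s4) remains, with payoff -3.

-3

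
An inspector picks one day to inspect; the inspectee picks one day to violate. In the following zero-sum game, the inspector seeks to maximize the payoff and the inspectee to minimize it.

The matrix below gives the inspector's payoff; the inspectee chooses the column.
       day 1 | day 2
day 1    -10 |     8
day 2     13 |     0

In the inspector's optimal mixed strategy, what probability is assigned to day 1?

13/31

Row minima are -10 and 0, so the inspector's maximin is 0; column maxima are 13 and 8, so the inspectee's minimax is 8. These differ, so the equilibrium is in mixed strategies.
Let the inspector play day 1 with probability p. The inspectee is indifferent when −10p + 13(1−p) = 8p, giving p = 13/31.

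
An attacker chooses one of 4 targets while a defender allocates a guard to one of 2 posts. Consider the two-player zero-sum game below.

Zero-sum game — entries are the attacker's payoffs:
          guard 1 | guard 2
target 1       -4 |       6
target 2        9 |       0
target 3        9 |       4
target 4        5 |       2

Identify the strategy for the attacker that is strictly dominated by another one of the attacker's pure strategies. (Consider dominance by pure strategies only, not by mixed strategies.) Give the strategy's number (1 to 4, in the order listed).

4

Compare target 4 with target 3: 9 > 5, 4 > 2.
So target 3 strictly dominates target 4 for the attacker; target 4 is strictly dominated.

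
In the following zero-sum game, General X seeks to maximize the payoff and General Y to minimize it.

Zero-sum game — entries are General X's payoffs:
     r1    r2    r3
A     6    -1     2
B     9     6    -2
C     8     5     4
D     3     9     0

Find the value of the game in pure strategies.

Row minima: -1, -2, 4, 0 → General X's maximin is 4.
Column maxima: 9, 9, 4 → General Y's minimax is 4.
They coincide at (C, r3), so the value is 4.

4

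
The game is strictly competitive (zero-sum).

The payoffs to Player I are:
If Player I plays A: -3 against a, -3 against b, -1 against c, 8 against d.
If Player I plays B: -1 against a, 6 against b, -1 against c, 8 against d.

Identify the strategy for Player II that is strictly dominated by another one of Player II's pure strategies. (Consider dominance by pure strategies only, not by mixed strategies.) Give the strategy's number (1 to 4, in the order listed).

4

Player II prefers columns that give Player I less. Compare d with a: -3 < 8, -1 < 8.
So a strictly dominates d for Player II; d is strictly dominated.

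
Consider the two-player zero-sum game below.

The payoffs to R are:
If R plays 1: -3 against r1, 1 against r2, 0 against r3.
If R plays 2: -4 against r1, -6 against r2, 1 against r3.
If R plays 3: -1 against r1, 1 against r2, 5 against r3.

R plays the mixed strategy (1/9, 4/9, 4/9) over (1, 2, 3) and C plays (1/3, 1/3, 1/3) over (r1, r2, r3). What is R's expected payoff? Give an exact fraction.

Against (1/3, 1/3, 1/3), each row's expected payoff is 1: -2/3; 2: -3; 3: 5/3.
Taking the (1/9, 4/9, 4/9)-weighted average: (1/9)·(-2/3) + (4/9)·(-3) + (4/9)·(5/3) = -2/3.

-2/3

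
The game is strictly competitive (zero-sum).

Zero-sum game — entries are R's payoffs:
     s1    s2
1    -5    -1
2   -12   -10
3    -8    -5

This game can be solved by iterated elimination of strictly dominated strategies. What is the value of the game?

Column s2 is strictly dominated by s1 for C (-5<-1, -12<-10, -8<-5); eliminate s2.
Row 3 is strictly dominated by row 1 (-5>-8); eliminate 3.
Row 2 is strictly dominated by row 1 (-5>-12); eliminate 2.
Only (1, s1) remains, with payoff -5.

-5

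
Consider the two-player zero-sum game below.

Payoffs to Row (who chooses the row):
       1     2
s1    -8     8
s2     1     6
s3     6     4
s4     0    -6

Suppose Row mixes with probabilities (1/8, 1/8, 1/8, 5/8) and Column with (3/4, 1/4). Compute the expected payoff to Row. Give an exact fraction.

-15/32

Against (3/4, 1/4), each row's expected payoff is s1: -4; s2: 9/4; s3: 11/2; s4: -3/2.
Taking the (1/8, 1/8, 1/8, 5/8)-weighted average: (1/8)·(-4) + (1/8)·(9/4) + (1/8)·(11/2) + (5/8)·(-3/2) = -15/32.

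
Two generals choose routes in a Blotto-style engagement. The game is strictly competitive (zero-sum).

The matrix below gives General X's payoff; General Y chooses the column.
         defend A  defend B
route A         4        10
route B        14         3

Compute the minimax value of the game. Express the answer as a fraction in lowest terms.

128/17

Row minima are 4 and 3, so General X's maximin is 4; column maxima are 14 and 10, so General Y's minimax is 10. These differ, so the equilibrium is in mixed strategies.
Let General X play route A with probability p. General Y is indifferent when 4p + 14(1−p) = 10p + 3(1−p), giving p = 11/17.
Let General Y play defend A with probability q. General X is indifferent when 4q + 10(1−q) = 14q + 3(1−q), giving q = 7/17.
The value is 4·(7/17) + (10)·(10/17) = 128/17.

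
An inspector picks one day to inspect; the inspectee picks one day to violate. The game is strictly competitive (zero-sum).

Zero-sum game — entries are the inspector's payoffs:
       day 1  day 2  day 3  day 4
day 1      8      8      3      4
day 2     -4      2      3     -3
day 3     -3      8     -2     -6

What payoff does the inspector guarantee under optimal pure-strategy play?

Row minima: 3, -4, -6 → the inspector's maximin is 3.
Column maxima: 8, 8, 3, 4 → the inspectee's minimax is 3.
They coincide at (day 1, day 3), so the value is 3.

3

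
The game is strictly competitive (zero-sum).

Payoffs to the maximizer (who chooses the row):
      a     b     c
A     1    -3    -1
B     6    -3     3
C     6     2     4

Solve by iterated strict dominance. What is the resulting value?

2

Column a is strictly dominated by b for the minimizer (-3<1, -3<6, 2<6); eliminate a.
Row A is strictly dominated by row C (2>-3, 4>-1); eliminate A.
Row B is strictly dominated by row C (2>-3, 4>3); eliminate B.
Column c is strictly dominated by b for the minimizer (2<4); eliminate c.
Only (C, b) remains, with payoff 2.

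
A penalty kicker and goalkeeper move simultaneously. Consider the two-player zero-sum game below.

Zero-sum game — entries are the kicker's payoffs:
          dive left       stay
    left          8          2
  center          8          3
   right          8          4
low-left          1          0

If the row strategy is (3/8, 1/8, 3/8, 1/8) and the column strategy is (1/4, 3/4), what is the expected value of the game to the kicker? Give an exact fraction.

Against (1/4, 3/4), each row's expected payoff is left: 7/2; center: 17/4; right: 5; low-left: 1/4.
Taking the (3/8, 1/8, 3/8, 1/8)-weighted average: (3/8)·(7/2) + (1/8)·(17/4) + (3/8)·(5) + (1/8)·(1/4) = 15/4.

15/4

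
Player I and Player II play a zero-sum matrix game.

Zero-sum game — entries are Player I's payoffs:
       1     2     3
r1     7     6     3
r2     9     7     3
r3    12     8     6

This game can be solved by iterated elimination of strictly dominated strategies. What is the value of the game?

6

Row r1 is strictly dominated by row r3 (12>7, 8>6, 6>3); eliminate r1.
Row r2 is strictly dominated by row r3 (12>9, 8>7, 6>3); eliminate r2.
Column 1 is strictly dominated by 2 for Player II (8<12); eliminate 1.
Column 2 is strictly dominated by 3 for Player II (6<8); eliminate 2.
Only (r3, 3) remains, with payoff 6.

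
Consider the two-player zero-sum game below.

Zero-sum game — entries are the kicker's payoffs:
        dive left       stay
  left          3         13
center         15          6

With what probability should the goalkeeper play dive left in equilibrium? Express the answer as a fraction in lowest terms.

Row minima are 3 and 6, so the kicker's maximin is 6; column maxima are 15 and 13, so the goalkeeper's minimax is 13. These differ, so the equilibrium is in mixed strategies.
Let the goalkeeper play dive left with probability q. The kicker is indifferent when 3q + 13(1−q) = 15q + 6(1−q), giving q = 7/19.

7/19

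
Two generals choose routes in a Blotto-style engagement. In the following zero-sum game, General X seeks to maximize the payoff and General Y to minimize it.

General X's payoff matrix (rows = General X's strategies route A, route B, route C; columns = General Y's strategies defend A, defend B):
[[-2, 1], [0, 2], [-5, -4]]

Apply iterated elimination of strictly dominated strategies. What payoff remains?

Column defend B is strictly dominated by defend A for General Y (-2<1, 0<2, -5<-4); eliminate defend B.
Row route C is strictly dominated by row route A (-2>-5); eliminate route C.
Row route A is strictly dominated by row route B (0>-2); eliminate route A.
Only (route B, defend A) remains, with payoff 0.

0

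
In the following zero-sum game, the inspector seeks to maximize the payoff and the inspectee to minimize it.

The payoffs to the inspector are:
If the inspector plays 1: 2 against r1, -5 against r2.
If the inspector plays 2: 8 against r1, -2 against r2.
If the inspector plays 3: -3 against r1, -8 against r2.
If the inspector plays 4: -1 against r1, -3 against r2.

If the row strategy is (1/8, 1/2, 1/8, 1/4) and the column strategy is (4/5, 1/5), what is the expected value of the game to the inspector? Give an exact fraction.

89/40

Against (4/5, 1/5), each row's expected payoff is 1: 3/5; 2: 6; 3: -4; 4: -7/5.
Taking the (1/8, 1/2, 1/8, 1/4)-weighted average: (1/8)·(3/5) + (1/2)·(6) + (1/8)·(-4) + (1/4)·(-7/5) = 89/40.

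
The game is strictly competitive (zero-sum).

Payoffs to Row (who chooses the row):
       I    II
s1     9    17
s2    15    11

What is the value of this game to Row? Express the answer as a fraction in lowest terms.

13

Row minima are 9 and 11, so Row's maximin is 11; column maxima are 15 and 17, so Column's minimax is 15. These differ, so the equilibrium is in mixed strategies.
Let Row play s1 with probability p. Column is indifferent when 9p + 15(1−p) = 17p + 11(1−p), giving p = 1/3.
Let Column play I with probability q. Row is indifferent when 9q + 17(1−q) = 15q + 11(1−q), giving q = 1/2.
The value is 9·(1/2) + (17)·(1/2) = 13.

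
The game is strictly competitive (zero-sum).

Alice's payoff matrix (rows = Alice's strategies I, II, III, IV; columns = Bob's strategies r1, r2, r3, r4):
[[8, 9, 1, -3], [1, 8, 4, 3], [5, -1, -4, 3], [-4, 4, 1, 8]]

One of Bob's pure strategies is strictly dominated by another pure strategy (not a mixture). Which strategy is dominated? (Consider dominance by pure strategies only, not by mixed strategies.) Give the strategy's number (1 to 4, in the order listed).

Bob prefers columns that give Alice less. Compare r2 with r3: 1 < 9, 4 < 8, -4 < -1, 1 < 4.
So r3 strictly dominates r2 for Bob; r2 is strictly dominated.

2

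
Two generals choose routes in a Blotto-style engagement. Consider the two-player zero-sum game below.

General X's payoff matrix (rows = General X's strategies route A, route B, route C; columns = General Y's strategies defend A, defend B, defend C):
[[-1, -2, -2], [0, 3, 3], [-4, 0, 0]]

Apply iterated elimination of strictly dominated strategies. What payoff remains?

Row route C is strictly dominated by row route B (0>-4, 3>0, 3>0); eliminate route C.
Row route A is strictly dominated by row route B (0>-1, 3>-2, 3>-2); eliminate route A.
Column defend B is strictly dominated by defend A for General Y (0<3); eliminate defend B.
Column defend C is strictly dominated by defend A for General Y (0<3); eliminate defend C.
Only (route B, defend A) remains, with payoff 0.

0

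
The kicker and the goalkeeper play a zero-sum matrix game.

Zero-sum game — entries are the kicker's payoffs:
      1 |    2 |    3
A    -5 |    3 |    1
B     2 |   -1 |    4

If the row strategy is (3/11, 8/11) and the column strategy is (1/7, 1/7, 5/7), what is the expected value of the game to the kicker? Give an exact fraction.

177/77

Against (1/7, 1/7, 5/7), each row's expected payoff is A: 3/7; B: 3.
Taking the (3/11, 8/11)-weighted average: (3/11)·(3/7) + (8/11)·(3) = 177/77.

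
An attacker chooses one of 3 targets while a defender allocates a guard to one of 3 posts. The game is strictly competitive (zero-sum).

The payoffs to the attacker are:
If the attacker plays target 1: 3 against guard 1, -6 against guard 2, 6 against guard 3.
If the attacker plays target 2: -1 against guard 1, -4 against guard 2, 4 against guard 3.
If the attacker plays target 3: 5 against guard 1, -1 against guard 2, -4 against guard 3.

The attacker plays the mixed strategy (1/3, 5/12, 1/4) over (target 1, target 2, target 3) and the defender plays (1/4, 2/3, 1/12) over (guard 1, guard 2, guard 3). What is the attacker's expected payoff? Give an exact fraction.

Against (1/4, 2/3, 1/12), each row's expected payoff is target 1: -11/4; target 2: -31/12; target 3: 1/4.
Taking the (1/3, 5/12, 1/4)-weighted average: (1/3)·(-11/4) + (5/12)·(-31/12) + (1/4)·(1/4) = -139/72.

-139/72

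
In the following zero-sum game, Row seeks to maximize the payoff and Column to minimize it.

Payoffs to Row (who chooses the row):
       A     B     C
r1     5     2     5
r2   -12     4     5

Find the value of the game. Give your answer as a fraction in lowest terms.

44/19

Column C is strictly dominated by B for Column (it gives Row more in every row).
The remaining 2×2 game on (r1, r2) × (A, B) has no saddle point. Let Row play r1 with probability p; indifference gives 5p − 12(1−p) = 2p + 4(1−p), so p = 16/19.
Similarly Column's optimal q on A is 2/19, and the value is 5·(2/19) + (2)·(17/19) = 44/19.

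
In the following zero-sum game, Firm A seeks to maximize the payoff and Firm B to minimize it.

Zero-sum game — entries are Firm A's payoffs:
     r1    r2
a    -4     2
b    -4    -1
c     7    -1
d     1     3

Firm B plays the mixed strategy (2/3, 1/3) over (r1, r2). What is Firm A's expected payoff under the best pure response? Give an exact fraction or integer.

a: (-4)·(2/3) + (2)·(1/3) = -2.
b: (-4)·(2/3) + (-1)·(1/3) = -3.
c: (7)·(2/3) + (-1)·(1/3) = 13/3.
d: (1)·(2/3) + (3)·(1/3) = 5/3.
The best pure response is c with expected payoff 13/3.

13/3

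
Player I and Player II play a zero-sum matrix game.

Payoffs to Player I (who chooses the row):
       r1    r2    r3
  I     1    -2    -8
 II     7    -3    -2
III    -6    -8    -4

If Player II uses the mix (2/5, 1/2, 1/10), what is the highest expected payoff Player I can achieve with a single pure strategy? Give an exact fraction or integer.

11/10

I: (1)·(2/5) + (-2)·(1/2) + (-8)·(1/10) = -7/5.
II: (7)·(2/5) + (-3)·(1/2) + (-2)·(1/10) = 11/10.
III: (-6)·(2/5) + (-8)·(1/2) + (-4)·(1/10) = -34/5.
The best pure response is II with expected payoff 11/10.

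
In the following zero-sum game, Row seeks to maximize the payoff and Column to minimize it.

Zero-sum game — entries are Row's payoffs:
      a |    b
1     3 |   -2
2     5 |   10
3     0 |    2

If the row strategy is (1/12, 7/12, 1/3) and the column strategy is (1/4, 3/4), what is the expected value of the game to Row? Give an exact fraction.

Against (1/4, 3/4), each row's expected payoff is 1: -3/4; 2: 35/4; 3: 3/2.
Taking the (1/12, 7/12, 1/3)-weighted average: (1/12)·(-3/4) + (7/12)·(35/4) + (1/3)·(3/2) = 133/24.

133/24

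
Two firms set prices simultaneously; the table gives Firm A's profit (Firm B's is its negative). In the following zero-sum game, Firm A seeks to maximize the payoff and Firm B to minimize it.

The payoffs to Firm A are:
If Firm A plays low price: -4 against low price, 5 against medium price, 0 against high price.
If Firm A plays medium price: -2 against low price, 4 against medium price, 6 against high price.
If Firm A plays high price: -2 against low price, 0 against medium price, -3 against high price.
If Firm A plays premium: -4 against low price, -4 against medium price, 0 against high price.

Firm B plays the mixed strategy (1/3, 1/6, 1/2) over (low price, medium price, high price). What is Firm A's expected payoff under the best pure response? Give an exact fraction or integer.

3

low price: (-4)·(1/3) + (5)·(1/6) + (0)·(1/2) = -1/2.
medium price: (-2)·(1/3) + (4)·(1/6) + (6)·(1/2) = 3.
high price: (-2)·(1/3) + (0)·(1/6) + (-3)·(1/2) = -13/6.
premium: (-4)·(1/3) + (-4)·(1/6) + (0)·(1/2) = -2.
The best pure response is medium price with expected payoff 3.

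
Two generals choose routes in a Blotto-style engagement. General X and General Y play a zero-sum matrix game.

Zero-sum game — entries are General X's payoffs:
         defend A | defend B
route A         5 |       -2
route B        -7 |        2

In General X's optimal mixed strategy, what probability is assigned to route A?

9/16

Row minima are -2 and -7, so General X's maximin is -2; column maxima are 5 and 2, so General Y's minimax is 2. These differ, so the equilibrium is in mixed strategies.
Let General X play route A with probability p. General Y is indifferent when 5p − 7(1−p) = −2p + 2(1−p), giving p = 9/16.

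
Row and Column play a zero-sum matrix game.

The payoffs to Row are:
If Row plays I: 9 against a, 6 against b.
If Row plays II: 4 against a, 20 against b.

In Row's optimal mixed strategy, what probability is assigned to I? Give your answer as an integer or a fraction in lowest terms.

Row minima are 6 and 4, so Row's maximin is 6; column maxima are 9 and 20, so Column's minimax is 9. These differ, so the equilibrium is in mixed strategies.
Let Row play I with probability p. Column is indifferent when 9p + 4(1−p) = 6p + 20(1−p), giving p = 16/19.

16/19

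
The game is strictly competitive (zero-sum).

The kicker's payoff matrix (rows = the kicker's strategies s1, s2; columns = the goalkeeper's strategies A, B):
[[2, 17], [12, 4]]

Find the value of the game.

196/23

Row minima are 2 and 4, so the kicker's maximin is 4; column maxima are 12 and 17, so the goalkeeper's minimax is 12. These differ, so the equilibrium is in mixed strategies.
Let the kicker play s1 with probability p. The goalkeeper is indifferent when 2p + 12(1−p) = 17p + 4(1−p), giving p = 8/23.
Let the goalkeeper play A with probability q. The kicker is indifferent when 2q + 17(1−q) = 12q + 4(1−q), giving q = 13/23.
The value is 2·(13/23) + (17)·(10/23) = 196/23.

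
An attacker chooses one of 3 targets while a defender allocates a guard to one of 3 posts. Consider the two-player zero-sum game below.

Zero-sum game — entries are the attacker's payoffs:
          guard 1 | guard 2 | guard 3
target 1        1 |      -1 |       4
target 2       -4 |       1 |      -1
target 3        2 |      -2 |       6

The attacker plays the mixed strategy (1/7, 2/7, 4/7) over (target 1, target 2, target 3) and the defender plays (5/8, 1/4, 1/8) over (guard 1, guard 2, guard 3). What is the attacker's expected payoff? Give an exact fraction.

Against (5/8, 1/4, 1/8), each row's expected payoff is target 1: 7/8; target 2: -19/8; target 3: 3/2.
Taking the (1/7, 2/7, 4/7)-weighted average: (1/7)·(7/8) + (2/7)·(-19/8) + (4/7)·(3/2) = 17/56.

17/56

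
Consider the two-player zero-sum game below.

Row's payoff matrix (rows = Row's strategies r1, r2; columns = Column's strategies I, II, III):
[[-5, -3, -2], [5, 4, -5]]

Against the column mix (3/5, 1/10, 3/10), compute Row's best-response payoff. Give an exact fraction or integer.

19/10

r1: (-5)·(3/5) + (-3)·(1/10) + (-2)·(3/10) = -39/10.
r2: (5)·(3/5) + (4)·(1/10) + (-5)·(3/10) = 19/10.
The best pure response is r2 with expected payoff 19/10.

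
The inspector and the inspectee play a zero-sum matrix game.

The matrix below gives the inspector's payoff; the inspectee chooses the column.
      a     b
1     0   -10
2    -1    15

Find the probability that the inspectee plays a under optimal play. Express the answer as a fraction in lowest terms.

25/26

Row minima are -10 and -1, so the inspector's maximin is -1; column maxima are 0 and 15, so the inspectee's minimax is 0. These differ, so the equilibrium is in mixed strategies.
Let the inspectee play a with probability q. The inspector is indifferent when −10(1−q) = −q + 15(1−q), giving q = 25/26.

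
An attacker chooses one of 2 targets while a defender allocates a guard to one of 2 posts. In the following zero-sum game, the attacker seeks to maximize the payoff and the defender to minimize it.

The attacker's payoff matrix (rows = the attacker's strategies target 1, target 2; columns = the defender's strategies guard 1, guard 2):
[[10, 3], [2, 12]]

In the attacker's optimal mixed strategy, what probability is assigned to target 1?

Row minima are 3 and 2, so the attacker's maximin is 3; column maxima are 10 and 12, so the defender's minimax is 10. These differ, so the equilibrium is in mixed strategies.
Let the attacker play target 1 with probability p. The defender is indifferent when 10p + 2(1−p) = 3p + 12(1−p), giving p = 10/17.

10/17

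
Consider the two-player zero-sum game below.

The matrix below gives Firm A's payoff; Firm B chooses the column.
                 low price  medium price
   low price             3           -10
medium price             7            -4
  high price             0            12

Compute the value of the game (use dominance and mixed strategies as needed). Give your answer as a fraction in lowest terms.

Row low price is strictly dominated by row medium price, so Firm A never plays it.
The remaining 2×2 game on (medium price, high price) × (low price, medium price) has no saddle point. Let Firm A play medium price with probability p; indifference gives 7p = −4p + 12(1−p), so p = 12/23.
Similarly Firm B's optimal q on low price is 16/23, and the value is 7·(16/23) + (-4)·(7/23) = 84/23.

84/23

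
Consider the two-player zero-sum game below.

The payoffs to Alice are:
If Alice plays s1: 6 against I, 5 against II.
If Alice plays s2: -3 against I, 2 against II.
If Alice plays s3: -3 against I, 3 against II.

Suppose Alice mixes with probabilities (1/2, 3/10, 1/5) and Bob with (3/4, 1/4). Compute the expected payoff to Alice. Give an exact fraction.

41/20

Against (3/4, 1/4), each row's expected payoff is s1: 23/4; s2: -7/4; s3: -3/2.
Taking the (1/2, 3/10, 1/5)-weighted average: (1/2)·(23/4) + (3/10)·(-7/4) + (1/5)·(-3/2) = 41/20.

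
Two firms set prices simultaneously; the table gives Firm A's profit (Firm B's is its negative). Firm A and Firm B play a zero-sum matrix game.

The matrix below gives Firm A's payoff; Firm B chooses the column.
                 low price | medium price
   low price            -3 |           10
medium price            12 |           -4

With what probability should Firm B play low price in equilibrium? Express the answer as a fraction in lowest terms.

Row minima are -3 and -4, so Firm A's maximin is -3; column maxima are 12 and 10, so Firm B's minimax is 10. These differ, so the equilibrium is in mixed strategies.
Let Firm B play low price with probability q. Firm A is indifferent when −3q + 10(1−q) = 12q − 4(1−q), giving q = 14/29.

14/29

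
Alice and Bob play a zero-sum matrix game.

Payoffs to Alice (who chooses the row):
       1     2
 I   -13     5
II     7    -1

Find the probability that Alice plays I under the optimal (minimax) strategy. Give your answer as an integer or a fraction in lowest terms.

4/13

Row minima are -13 and -1, so Alice's maximin is -1; column maxima are 7 and 5, so Bob's minimax is 5. These differ, so the equilibrium is in mixed strategies.
Let Alice play I with probability p. Bob is indifferent when −13p + 7(1−p) = 5p − (1−p), giving p = 4/13.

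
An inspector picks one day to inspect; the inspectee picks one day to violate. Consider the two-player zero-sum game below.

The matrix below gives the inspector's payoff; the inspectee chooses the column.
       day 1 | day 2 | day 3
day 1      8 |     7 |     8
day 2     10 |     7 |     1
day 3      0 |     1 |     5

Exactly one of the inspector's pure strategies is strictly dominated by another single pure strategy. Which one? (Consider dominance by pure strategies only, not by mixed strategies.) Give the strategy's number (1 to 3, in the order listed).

Compare day 3 with day 1: 8 > 0, 7 > 1, 8 > 5.
So day 1 strictly dominates day 3 for the inspector; day 3 is strictly dominated.

3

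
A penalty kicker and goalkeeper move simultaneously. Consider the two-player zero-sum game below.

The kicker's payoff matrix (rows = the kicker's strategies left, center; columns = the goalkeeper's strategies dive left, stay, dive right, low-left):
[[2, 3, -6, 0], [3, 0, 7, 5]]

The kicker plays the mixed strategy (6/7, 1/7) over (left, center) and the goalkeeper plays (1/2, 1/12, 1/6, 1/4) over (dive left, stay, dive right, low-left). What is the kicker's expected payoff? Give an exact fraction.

65/84

Against (1/2, 1/12, 1/6, 1/4), each row's expected payoff is left: 1/4; center: 47/12.
Taking the (6/7, 1/7)-weighted average: (6/7)·(1/4) + (1/7)·(47/12) = 65/84.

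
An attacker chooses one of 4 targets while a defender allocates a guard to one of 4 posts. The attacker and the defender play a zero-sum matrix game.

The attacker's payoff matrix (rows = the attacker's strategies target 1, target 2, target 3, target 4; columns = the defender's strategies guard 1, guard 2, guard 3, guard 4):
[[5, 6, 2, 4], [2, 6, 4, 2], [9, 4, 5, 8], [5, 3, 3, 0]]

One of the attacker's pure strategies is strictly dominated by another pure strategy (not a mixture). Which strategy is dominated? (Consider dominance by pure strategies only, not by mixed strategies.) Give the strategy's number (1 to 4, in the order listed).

4

Compare target 4 with target 3: 9 > 5, 4 > 3, 5 > 3, 8 > 0.
So target 3 strictly dominates target 4 for the attacker; target 4 is strictly dominated.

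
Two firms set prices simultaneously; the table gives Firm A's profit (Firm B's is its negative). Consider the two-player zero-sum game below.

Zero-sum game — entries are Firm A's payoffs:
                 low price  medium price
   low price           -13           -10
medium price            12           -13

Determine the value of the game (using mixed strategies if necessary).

-289/28

Row minima are -13 and -13, so Firm A's maximin is -13; column maxima are 12 and -10, so Firm B's minimax is -10. These differ, so the equilibrium is in mixed strategies.
Let Firm A play low price with probability p. Firm B is indifferent when −13p + 12(1−p) = −10p − 13(1−p), giving p = 25/28.
Let Firm B play low price with probability q. Firm A is indifferent when −13q − 10(1−q) = 12q − 13(1−q), giving q = 3/28.
The value is -13·(3/28) + (-10)·(25/28) = -289/28.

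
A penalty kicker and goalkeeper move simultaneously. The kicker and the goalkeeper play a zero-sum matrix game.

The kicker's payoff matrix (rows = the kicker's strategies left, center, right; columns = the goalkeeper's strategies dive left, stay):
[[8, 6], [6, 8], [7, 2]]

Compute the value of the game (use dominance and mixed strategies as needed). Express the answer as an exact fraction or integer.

Row right is strictly dominated by row left, so the kicker never plays it.
The remaining 2×2 game on (left, center) × (dive left, stay) has no saddle point. Let the kicker play left with probability p; indifference gives 8p + 6(1−p) = 6p + 8(1−p), so p = 1/2.
Similarly the goalkeeper's optimal q on dive left is 1/2, and the value is 8·(1/2) + (6)·(1/2) = 7.

7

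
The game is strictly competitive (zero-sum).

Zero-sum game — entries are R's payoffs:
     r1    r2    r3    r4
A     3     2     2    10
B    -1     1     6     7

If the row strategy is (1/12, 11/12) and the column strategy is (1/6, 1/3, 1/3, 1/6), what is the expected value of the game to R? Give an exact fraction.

Against (1/6, 1/3, 1/3, 1/6), each row's expected payoff is A: 7/2; B: 10/3.
Taking the (1/12, 11/12)-weighted average: (1/12)·(7/2) + (11/12)·(10/3) = 241/72.

241/72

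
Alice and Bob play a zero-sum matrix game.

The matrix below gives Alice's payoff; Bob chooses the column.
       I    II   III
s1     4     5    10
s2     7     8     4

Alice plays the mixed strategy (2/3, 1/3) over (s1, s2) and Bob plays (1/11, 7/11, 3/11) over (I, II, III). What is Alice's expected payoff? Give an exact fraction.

71/11

Against (1/11, 7/11, 3/11), each row's expected payoff is s1: 69/11; s2: 75/11.
Taking the (2/3, 1/3)-weighted average: (2/3)·(69/11) + (1/3)·(75/11) = 71/11.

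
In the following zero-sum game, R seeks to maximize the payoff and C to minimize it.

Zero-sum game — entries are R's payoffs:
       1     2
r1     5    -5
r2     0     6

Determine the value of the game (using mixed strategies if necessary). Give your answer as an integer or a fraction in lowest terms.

Row minima are -5 and 0, so R's maximin is 0; column maxima are 5 and 6, so C's minimax is 5. These differ, so the equilibrium is in mixed strategies.
Let R play r1 with probability p. C is indifferent when 5p = −5p + 6(1−p), giving p = 3/8.
Let C play 1 with probability q. R is indifferent when 5q − 5(1−q) = 6(1−q), giving q = 11/16.
The value is 5·(11/16) + (-5)·(5/16) = 15/8.

15/8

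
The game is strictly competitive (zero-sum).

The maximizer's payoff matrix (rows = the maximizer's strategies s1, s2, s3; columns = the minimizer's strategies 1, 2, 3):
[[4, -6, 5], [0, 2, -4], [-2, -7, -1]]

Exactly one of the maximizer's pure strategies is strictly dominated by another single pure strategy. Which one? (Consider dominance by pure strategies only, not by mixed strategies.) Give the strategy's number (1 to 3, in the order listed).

3

Compare s3 with s1: 4 > -2, -6 > -7, 5 > -1.
So s1 strictly dominates s3 for the maximizer; s3 is strictly dominated.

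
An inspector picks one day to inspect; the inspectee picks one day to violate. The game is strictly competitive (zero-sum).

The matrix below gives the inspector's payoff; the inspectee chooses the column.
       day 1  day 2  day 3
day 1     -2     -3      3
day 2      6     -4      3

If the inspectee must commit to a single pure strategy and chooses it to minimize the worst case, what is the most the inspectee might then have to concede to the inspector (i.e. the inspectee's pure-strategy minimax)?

The worst case (largest entry) in each column is day 1: 6, day 2: -3, day 3: 3.
The best (smallest) of these is -3.

-3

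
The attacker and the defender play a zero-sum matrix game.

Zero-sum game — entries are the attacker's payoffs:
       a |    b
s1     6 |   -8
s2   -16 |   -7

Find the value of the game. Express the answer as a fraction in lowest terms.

-170/23

Row minima are -8 and -16, so the attacker's maximin is -8; column maxima are 6 and -7, so the defender's minimax is -7. These differ, so the equilibrium is in mixed strategies.
Let the attacker play s1 with probability p. The defender is indifferent when 6p − 16(1−p) = −8p − 7(1−p), giving p = 9/23.
Let the defender play a with probability q. The attacker is indifferent when 6q − 8(1−q) = −16q − 7(1−q), giving q = 1/23.
The value is 6·(1/23) + (-8)·(22/23) = -170/23.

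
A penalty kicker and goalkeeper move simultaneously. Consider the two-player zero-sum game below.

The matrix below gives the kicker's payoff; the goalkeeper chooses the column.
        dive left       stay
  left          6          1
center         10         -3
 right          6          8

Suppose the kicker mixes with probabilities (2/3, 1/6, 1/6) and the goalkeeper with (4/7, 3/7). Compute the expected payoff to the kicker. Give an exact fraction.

Against (4/7, 3/7), each row's expected payoff is left: 27/7; center: 31/7; right: 48/7.
Taking the (2/3, 1/6, 1/6)-weighted average: (2/3)·(27/7) + (1/6)·(31/7) + (1/6)·(48/7) = 187/42.

187/42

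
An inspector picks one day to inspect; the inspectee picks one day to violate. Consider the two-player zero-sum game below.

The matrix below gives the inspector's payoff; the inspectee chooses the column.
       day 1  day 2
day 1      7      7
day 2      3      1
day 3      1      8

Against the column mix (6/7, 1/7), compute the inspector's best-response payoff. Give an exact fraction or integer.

7

day 1: (7)·(6/7) + (7)·(1/7) = 7.
day 2: (3)·(6/7) + (1)·(1/7) = 19/7.
day 3: (1)·(6/7) + (8)·(1/7) = 2.
The best pure response is day 1 with expected payoff 7.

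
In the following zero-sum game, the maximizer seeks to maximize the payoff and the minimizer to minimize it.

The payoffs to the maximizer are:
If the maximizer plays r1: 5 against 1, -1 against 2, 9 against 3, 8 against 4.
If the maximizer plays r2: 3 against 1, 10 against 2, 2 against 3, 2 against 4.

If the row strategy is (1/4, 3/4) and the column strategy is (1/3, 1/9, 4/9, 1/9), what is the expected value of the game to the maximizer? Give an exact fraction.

Against (1/3, 1/9, 4/9, 1/9), each row's expected payoff is r1: 58/9; r2: 29/9.
Taking the (1/4, 3/4)-weighted average: (1/4)·(58/9) + (3/4)·(29/9) = 145/36.

145/36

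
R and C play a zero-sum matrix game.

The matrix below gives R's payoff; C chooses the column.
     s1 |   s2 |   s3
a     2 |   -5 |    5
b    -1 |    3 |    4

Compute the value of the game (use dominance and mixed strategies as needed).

Column s3 is strictly dominated by s1 for C (it gives R more in every row).
The remaining 2×2 game on (a, b) × (s1, s2) has no saddle point. Let R play a with probability p; indifference gives 2p − (1−p) = −5p + 3(1−p), so p = 4/11.
Similarly C's optimal q on s1 is 8/11, and the value is 2·(8/11) + (-5)·(3/11) = 1/11.

1/11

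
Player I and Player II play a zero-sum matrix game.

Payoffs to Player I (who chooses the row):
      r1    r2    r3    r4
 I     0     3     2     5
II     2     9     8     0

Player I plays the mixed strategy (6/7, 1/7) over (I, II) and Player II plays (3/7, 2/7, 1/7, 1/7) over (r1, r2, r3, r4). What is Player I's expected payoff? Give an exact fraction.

110/49

Against (3/7, 2/7, 1/7, 1/7), each row's expected payoff is I: 13/7; II: 32/7.
Taking the (6/7, 1/7)-weighted average: (6/7)·(13/7) + (1/7)·(32/7) = 110/49.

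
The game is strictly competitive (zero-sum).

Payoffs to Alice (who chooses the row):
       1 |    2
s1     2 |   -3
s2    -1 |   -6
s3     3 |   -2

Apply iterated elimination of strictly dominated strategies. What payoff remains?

-2

Column 1 is strictly dominated by 2 for Bob (-3<2, -6<-1, -2<3); eliminate 1.
Row s1 is strictly dominated by row s3 (-2>-3); eliminate s1.
Row s2 is strictly dominated by row s3 (-2>-6); eliminate s2.
Only (s3, 2) remains, with payoff -2.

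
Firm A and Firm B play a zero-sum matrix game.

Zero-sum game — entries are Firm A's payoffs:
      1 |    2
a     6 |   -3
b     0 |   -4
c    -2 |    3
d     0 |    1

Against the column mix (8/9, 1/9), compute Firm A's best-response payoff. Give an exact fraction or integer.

a: (6)·(8/9) + (-3)·(1/9) = 5.
b: (0)·(8/9) + (-4)·(1/9) = -4/9.
c: (-2)·(8/9) + (3)·(1/9) = -13/9.
d: (0)·(8/9) + (1)·(1/9) = 1/9.
The best pure response is a with expected payoff 5.

5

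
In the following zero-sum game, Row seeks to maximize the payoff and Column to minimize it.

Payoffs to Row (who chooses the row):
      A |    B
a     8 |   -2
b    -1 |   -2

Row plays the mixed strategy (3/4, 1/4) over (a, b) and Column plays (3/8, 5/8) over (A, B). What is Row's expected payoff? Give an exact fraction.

Against (3/8, 5/8), each row's expected payoff is a: 7/4; b: -13/8.
Taking the (3/4, 1/4)-weighted average: (3/4)·(7/4) + (1/4)·(-13/8) = 29/32.

29/32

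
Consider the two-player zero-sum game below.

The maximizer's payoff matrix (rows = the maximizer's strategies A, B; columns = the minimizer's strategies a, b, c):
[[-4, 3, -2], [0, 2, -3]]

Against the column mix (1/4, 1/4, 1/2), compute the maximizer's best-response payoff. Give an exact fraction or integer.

-1

A: (-4)·(1/4) + (3)·(1/4) + (-2)·(1/2) = -5/4.
B: (0)·(1/4) + (2)·(1/4) + (-3)·(1/2) = -1.
The best pure response is B with expected payoff -1.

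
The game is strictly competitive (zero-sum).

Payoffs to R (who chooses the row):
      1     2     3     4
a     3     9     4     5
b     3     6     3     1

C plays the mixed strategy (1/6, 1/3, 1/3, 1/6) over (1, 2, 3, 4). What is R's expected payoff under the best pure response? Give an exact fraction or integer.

a: (3)·(1/6) + (9)·(1/3) + (4)·(1/3) + (5)·(1/6) = 17/3.
b: (3)·(1/6) + (6)·(1/3) + (3)·(1/3) + (1)·(1/6) = 11/3.
The best pure response is a with expected payoff 17/3.

17/3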